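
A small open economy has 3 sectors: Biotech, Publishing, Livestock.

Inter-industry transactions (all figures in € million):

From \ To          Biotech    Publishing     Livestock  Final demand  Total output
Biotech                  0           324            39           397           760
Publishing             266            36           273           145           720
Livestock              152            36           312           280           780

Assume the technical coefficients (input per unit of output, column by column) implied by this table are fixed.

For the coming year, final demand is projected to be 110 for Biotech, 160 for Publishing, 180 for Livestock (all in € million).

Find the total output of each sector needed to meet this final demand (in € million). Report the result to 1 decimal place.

Technical coefficients a_ij = z_ij / X_j:
  a_11 = 0/760 = 0.00, a_21 = 266/760 = 0.35, a_31 = 152/760 = 0.20
  a_12 = 324/720 = 0.45, a_22 = 36/720 = 0.05, a_32 = 36/720 = 0.05
  a_13 = 39/780 = 0.05, a_23 = 273/780 = 0.35, a_33 = 312/780 = 0.40
I − A =
  [   1.00    -0.45    -0.05]
  [  -0.35     0.95    -0.35]
  [  -0.20    -0.05     0.60]
Cofactors of I−A, C_ij = (−1)^(i+j)·(minor ij) (rows/columns in the sector order above):
  C_11 = (0.95)(0.60) − (-0.35)(-0.05) = 0.5525
  C_12 = −[(-0.35)(0.60) − (-0.35)(-0.20)] = 0.2800
  C_13 = (-0.35)(-0.05) − (0.95)(-0.20) = 0.2075
  C_21 = −[(-0.45)(0.60) − (-0.05)(-0.05)] = 0.2725
  C_22 = (1.00)(0.60) − (-0.05)(-0.20) = 0.5900
  C_23 = −[(1.00)(-0.05) − (-0.45)(-0.20)] = 0.1400
  C_31 = (-0.45)(-0.35) − (-0.05)(0.95) = 0.2050
  C_32 = −[(1.00)(-0.35) − (-0.05)(-0.35)] = 0.3675
  C_33 = (1.00)(0.95) − (-0.45)(-0.35) = 0.7925
det(I−A) = Σ_j (I−A)_1j·C_1j = (1.00)(0.5525) + (-0.45)(0.2800) + (-0.05)(0.2075) = 0.416125
adj(I−A) = Cᵀ =
  [ 0.5525   0.2725   0.2050]
  [ 0.2800   0.5900   0.3675]
  [ 0.2075   0.1400   0.7925]
(I − A)⁻¹ = adj(I−A) / det(I−A) ≈
  [   1.3277     0.6549     0.4926]
  [   0.6729     1.4178     0.8831]
  [   0.4986     0.3364     1.9045]
x = (I − A)⁻¹ d = adj(I−A)·d / det(I−A), with det(I−A) = 0.416125:
  x_1 = (0.5525·110 + 0.2725·160 + 0.2050·180) / 0.416125 = 141.275 / 0.416125 ≈ 339.5
  x_2 = (0.2800·110 + 0.5900·160 + 0.3675·180) / 0.416125 = 191.35 / 0.416125 ≈ 459.8
  x_3 = (0.2075·110 + 0.1400·160 + 0.7925·180) / 0.416125 = 187.875 / 0.416125 ≈ 451.5

x_1 = 339.5, x_2 = 459.8, x_3 = 451.5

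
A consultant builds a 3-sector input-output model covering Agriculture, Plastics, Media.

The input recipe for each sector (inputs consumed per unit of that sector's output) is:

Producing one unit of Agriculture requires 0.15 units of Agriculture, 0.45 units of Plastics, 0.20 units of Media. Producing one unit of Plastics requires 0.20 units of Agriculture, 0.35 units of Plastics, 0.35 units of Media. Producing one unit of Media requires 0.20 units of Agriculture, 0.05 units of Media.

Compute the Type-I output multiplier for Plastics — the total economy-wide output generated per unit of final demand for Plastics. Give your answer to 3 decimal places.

m_P = 3.574

I − A =
  [   0.85    -0.20    -0.20]
  [  -0.45     0.65     0.00]
  [  -0.20    -0.35     0.95]
Cofactors of I−A, C_ij = (−1)^(i+j)·(minor ij) (rows/columns in the sector order above):
  C_11 = (0.65)(0.95) − (0.00)(-0.35) = 0.6175
  C_12 = −[(-0.45)(0.95) − (0.00)(-0.20)] = 0.4275
  C_13 = (-0.45)(-0.35) − (0.65)(-0.20) = 0.2875
  C_21 = −[(-0.20)(0.95) − (-0.20)(-0.35)] = 0.2600
  C_22 = (0.85)(0.95) − (-0.20)(-0.20) = 0.7675
  C_23 = −[(0.85)(-0.35) − (-0.20)(-0.20)] = 0.3375
  C_31 = (-0.20)(0.00) − (-0.20)(0.65) = 0.1300
  C_32 = −[(0.85)(0.00) − (-0.20)(-0.45)] = 0.0900
  C_33 = (0.85)(0.65) − (-0.20)(-0.45) = 0.4625
det(I−A) = Σ_j (I−A)_1j·C_1j = (0.85)(0.6175) + (-0.20)(0.4275) + (-0.20)(0.2875) = 0.381875
adj(I−A) = Cᵀ =
  [ 0.6175   0.2600   0.1300]
  [ 0.4275   0.7675   0.0900]
  [ 0.2875   0.3375   0.4625]
(I − A)⁻¹ = adj(I−A) / det(I−A) ≈
  [   1.6170     0.6809     0.3404]
  [   1.1195     2.0098     0.2357]
  [   0.7529     0.8838     1.2111]
The output multiplier for sector j is the column-j sum of the Leontief inverse (I − A)⁻¹ = adj(I−A) / det(I−A).
Column P of adj(I−A): (0.2600, 0.7675, 0.3375); det(I−A) = 0.381875.
m_P = (0.2600 + 0.7675 + 0.3375) / 0.381875 = 1.365 / 0.381875 ≈ 3.574.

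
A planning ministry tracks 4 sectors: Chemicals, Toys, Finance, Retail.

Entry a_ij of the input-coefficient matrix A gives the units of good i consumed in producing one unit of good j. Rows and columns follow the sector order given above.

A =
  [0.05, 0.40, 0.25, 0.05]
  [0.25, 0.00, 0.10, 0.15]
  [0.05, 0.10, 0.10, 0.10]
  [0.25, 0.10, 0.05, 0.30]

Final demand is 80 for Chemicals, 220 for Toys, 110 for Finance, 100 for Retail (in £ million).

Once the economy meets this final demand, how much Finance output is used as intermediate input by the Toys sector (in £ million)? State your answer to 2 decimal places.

z_FT = 36.84

I − A =
  [   0.95    -0.40    -0.25    -0.05]
  [  -0.25     1.00    -0.10    -0.15]
  [  -0.05    -0.10     0.90    -0.10]
  [  -0.25    -0.10    -0.05     0.70]
Compute the cofactors C_ij = (−1)^(i+j)·(3×3 minor ij) of I−A; the adjugate is their transpose:
adj(I−A) = Cᵀ =
  [ 0.602750   0.274750   0.205250   0.131250]
  [ 0.196375   0.567375   0.126125   0.153625]
  [ 0.083000   0.099000   0.552000   0.106000]
  [ 0.249250   0.186250   0.130750   0.734750]
det(I−A) = Σ_j (I−A)_1j·C_1j = (0.95)(0.602750) + (-0.40)(0.196375) + (-0.25)(0.083000) + (-0.05)(0.249250) = 0.46085
(I − A)⁻¹ = adj(I−A) / det(I−A) ≈
  [   1.3079     0.5962     0.4454     0.2848]
  [   0.4261     1.2311     0.2737     0.3334]
  [   0.1801     0.2148     1.1978     0.2300]
  [   0.5408     0.4041     0.2837     1.5943]
First solve x = (I − A)⁻¹ d = adj(I−A)·d / det(I−A); in particular x_T = (0.196375·80 + 0.567375·220 + 0.126125·110 + 0.153625·100) / 0.46085 = 169.76875 / 0.46085 ≈ 368.3818.
Intermediate flow from F to T: z_FT = a_FT · x_T = 0.10 × 169.76875 / 0.46085 = 16.976875 / 0.46085 ≈ 36.84.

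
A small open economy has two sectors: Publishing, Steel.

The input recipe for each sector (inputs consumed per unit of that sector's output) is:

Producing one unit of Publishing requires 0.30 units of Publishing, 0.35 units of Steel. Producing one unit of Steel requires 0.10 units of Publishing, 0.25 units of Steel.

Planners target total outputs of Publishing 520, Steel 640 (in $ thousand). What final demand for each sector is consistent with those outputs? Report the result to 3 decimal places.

d_1 = 300.000, d_2 = 298.000

I − A =
  [   0.70    -0.10]
  [  -0.35     0.75]
d = (I − A) x:
  d_1 = (+0.70)·520 + (-0.10)·640 = 300.000
  d_2 = (-0.35)·520 + (+0.75)·640 = 298.000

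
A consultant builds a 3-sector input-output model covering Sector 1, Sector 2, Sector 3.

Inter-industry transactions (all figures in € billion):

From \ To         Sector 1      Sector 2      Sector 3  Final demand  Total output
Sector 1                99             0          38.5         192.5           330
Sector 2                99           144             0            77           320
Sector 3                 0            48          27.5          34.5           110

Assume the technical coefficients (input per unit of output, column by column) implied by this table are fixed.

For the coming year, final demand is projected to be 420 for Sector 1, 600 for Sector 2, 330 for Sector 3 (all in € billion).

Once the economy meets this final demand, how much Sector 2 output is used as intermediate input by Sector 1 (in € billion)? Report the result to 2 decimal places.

z_21 = 294.81

Technical coefficients a_ij = z_ij / X_j:
  a_11 = 99/330 = 0.30, a_21 = 99/330 = 0.30, a_31 = 0/330 = 0.00
  a_12 = 0/320 = 0.00, a_22 = 144/320 = 0.45, a_32 = 48/320 = 0.15
  a_13 = 38.5/110 = 0.35, a_23 = 0/110 = 0.00, a_33 = 27.5/110 = 0.25
I − A =
  [   0.70     0.00    -0.35]
  [  -0.30     0.55     0.00]
  [   0.00    -0.15     0.75]
Cofactors of I−A, C_ij = (−1)^(i+j)·(minor ij) (rows/columns in the sector order above):
  C_11 = (0.55)(0.75) − (0.00)(-0.15) = 0.4125
  C_12 = −[(-0.30)(0.75) − (0.00)(0.00)] = 0.2250
  C_13 = (-0.30)(-0.15) − (0.55)(0.00) = 0.0450
  C_21 = −[(0.00)(0.75) − (-0.35)(-0.15)] = 0.0525
  C_22 = (0.70)(0.75) − (-0.35)(0.00) = 0.5250
  C_23 = −[(0.70)(-0.15) − (0.00)(0.00)] = 0.1050
  C_31 = (0.00)(0.00) − (-0.35)(0.55) = 0.1925
  C_32 = −[(0.70)(0.00) − (-0.35)(-0.30)] = 0.1050
  C_33 = (0.70)(0.55) − (0.00)(-0.30) = 0.3850
det(I−A) = Σ_j (I−A)_1j·C_1j = (0.70)(0.4125) + (0.00)(0.2250) + (-0.35)(0.0450) = 0.2730
adj(I−A) = Cᵀ =
  [ 0.4125   0.0525   0.1925]
  [ 0.2250   0.5250   0.1050]
  [ 0.0450   0.1050   0.3850]
(I − A)⁻¹ = adj(I−A) / det(I−A) ≈
  [   1.5110     0.1923     0.7051]
  [   0.8242     1.9231     0.3846]
  [   0.1648     0.3846     1.4103]
First solve x = (I − A)⁻¹ d = adj(I−A)·d / det(I−A); in particular x_1 = (0.4125·420 + 0.0525·600 + 0.1925·330) / 0.2730 = 268.275 / 0.2730 ≈ 982.6923.
Intermediate flow from 2 to 1: z_21 = a_21 · x_1 = 0.30 × 268.275 / 0.2730 = 80.4825 / 0.2730 ≈ 294.81.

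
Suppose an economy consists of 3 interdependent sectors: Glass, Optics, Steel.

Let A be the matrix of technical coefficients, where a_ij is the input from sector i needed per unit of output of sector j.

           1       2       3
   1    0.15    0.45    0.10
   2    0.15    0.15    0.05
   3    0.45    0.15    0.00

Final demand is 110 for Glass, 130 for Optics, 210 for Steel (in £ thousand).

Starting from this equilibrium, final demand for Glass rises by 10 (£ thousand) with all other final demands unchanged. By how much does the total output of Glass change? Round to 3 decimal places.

I − A =
  [   0.85    -0.45    -0.10]
  [  -0.15     0.85    -0.05]
  [  -0.45    -0.15     1.00]
Cofactors of I−A, C_ij = (−1)^(i+j)·(minor ij) (rows/columns in the sector order above):
  C_11 = (0.85)(1.00) − (-0.05)(-0.15) = 0.8425
  C_12 = −[(-0.15)(1.00) − (-0.05)(-0.45)] = 0.1725
  C_13 = (-0.15)(-0.15) − (0.85)(-0.45) = 0.4050
  C_21 = −[(-0.45)(1.00) − (-0.10)(-0.15)] = 0.4650
  C_22 = (0.85)(1.00) − (-0.10)(-0.45) = 0.8050
  C_23 = −[(0.85)(-0.15) − (-0.45)(-0.45)] = 0.3300
  C_31 = (-0.45)(-0.05) − (-0.10)(0.85) = 0.1075
  C_32 = −[(0.85)(-0.05) − (-0.10)(-0.15)] = 0.0575
  C_33 = (0.85)(0.85) − (-0.45)(-0.15) = 0.6550
det(I−A) = Σ_j (I−A)_1j·C_1j = (0.85)(0.8425) + (-0.45)(0.1725) + (-0.10)(0.4050) = 0.5980
adj(I−A) = Cᵀ =
  [ 0.8425   0.4650   0.1075]
  [ 0.1725   0.8050   0.0575]
  [ 0.4050   0.3300   0.6550]
(I − A)⁻¹ = adj(I−A) / det(I−A) ≈
  [   1.4089     0.7776     0.1798]
  [   0.2885     1.3462     0.0962]
  [   0.6773     0.5518     1.0953]
Δx = (I − A)⁻¹ Δd with Δd having +10 in the Glass component and 0 elsewhere.
So Δx_1 = L_11 · (+10), where L_11 = adj(I−A)_11 / det(I−A) = 0.8425 / 0.5980.
Δx_1 = 0.8425 × (+10) / 0.5980 = 8.425 / 0.5980 ≈ 14.089.

Δx_1 = 14.089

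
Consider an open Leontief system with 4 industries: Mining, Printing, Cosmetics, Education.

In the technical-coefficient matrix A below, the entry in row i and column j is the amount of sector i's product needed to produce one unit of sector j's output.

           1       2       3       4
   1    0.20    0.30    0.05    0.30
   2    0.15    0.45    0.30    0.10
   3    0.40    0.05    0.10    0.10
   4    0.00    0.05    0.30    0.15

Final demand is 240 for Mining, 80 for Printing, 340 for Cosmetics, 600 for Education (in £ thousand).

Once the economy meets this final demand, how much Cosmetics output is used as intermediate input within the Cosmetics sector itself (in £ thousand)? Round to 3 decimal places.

I − A =
  [   0.80    -0.30    -0.05    -0.30]
  [  -0.15     0.55    -0.30    -0.10]
  [  -0.40    -0.05     0.90    -0.10]
  [   0.00    -0.05    -0.30     0.85]
Compute the cofactors C_ij = (−1)^(i+j)·(3×3 minor ij) of I−A; the adjugate is their transpose:
adj(I−A) = Cᵀ =
  [ 0.384000   0.240875   0.162625   0.183000]
  [ 0.224250   0.535000   0.247875   0.171250]
  [ 0.192125   0.146000   0.329500   0.123750]
  [ 0.081000   0.083000   0.130875   0.296125]
det(I−A) = Σ_j (I−A)_1j·C_1j = (0.80)(0.384000) + (-0.30)(0.224250) + (-0.05)(0.192125) + (-0.30)(0.081000) = 0.20601875
(I − A)⁻¹ = adj(I−A) / det(I−A) ≈
  [   1.8639     1.1692     0.7894     0.8883]
  [   1.0885     2.5969     1.2032     0.8312]
  [   0.9326     0.7087     1.5994     0.6007]
  [   0.3932     0.4029     0.6353     1.4374]
First solve x = (I − A)⁻¹ d = adj(I−A)·d / det(I−A); in particular x_3 = (0.192125·240 + 0.146000·80 + 0.329500·340 + 0.123750·600) / 0.20601875 = 244.07 / 0.20601875 ≈ 1184.69799.
Intermediate flow from 3 to 3: z_33 = a_33 · x_3 = 0.10 × 244.07 / 0.20601875 = 24.407 / 0.20601875 ≈ 118.470.

z_33 = 118.470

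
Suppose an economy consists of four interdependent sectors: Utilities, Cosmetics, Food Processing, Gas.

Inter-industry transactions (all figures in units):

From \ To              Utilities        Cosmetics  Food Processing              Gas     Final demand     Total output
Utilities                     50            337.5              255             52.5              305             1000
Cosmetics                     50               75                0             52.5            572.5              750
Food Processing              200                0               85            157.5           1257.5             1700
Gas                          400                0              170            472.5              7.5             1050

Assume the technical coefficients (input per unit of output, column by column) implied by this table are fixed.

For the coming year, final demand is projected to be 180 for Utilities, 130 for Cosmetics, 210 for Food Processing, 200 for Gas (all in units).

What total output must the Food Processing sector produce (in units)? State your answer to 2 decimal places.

x_F = 417.79

Technical coefficients a_ij = z_ij / X_j:
  a_UU = 50/1000 = 0.05, a_CU = 50/1000 = 0.05, a_FU = 200/1000 = 0.20, a_GU = 400/1000 = 0.40
  a_UC = 337.5/750 = 0.45, a_CC = 75/750 = 0.10, a_FC = 0/750 = 0.00, a_GC = 0/750 = 0.00
  a_UF = 255/1700 = 0.15, a_CF = 0/1700 = 0.00, a_FF = 85/1700 = 0.05, a_GF = 170/1700 = 0.10
  a_UG = 52.5/1050 = 0.05, a_CG = 52.5/1050 = 0.05, a_FG = 157.5/1050 = 0.15, a_GG = 472.5/1050 = 0.45
I − A =
  [   0.95    -0.45    -0.15    -0.05]
  [  -0.05     0.90     0.00    -0.05]
  [  -0.20     0.00     0.95    -0.15]
  [  -0.40     0.00    -0.10     0.55]
Compute the cofactors C_ij = (−1)^(i+j)·(3×3 minor ij) of I−A; the adjugate is their transpose:
adj(I−A) = Cᵀ =
  [ 0.456750   0.228375   0.081000   0.084375]
  [ 0.045375   0.436625   0.012125   0.047125]
  [ 0.153000   0.076500   0.430875   0.138375]
  [ 0.360000   0.180000   0.137250   0.763875]
det(I−A) = Σ_j (I−A)_1j·C_1j = (0.95)(0.456750) + (-0.45)(0.045375) + (-0.15)(0.153000) + (-0.05)(0.360000) = 0.37254375
(I − A)⁻¹ = adj(I−A) / det(I−A) ≈
  [   1.2260     0.6130     0.2174     0.2265]
  [   0.1218     1.1720     0.0325     0.1265]
  [   0.4107     0.2053     1.1566     0.3714]
  [   0.9663     0.4832     0.3684     2.0504]
x = (I − A)⁻¹ d = adj(I−A)·d / det(I−A), with det(I−A) = 0.37254375:
  x_U = (0.456750·180 + 0.228375·130 + 0.081000·210 + 0.084375·200) / 0.37254375 = 145.78875 / 0.37254375 ≈ 391.33
  x_C = (0.045375·180 + 0.436625·130 + 0.012125·210 + 0.047125·200) / 0.37254375 = 76.90 / 0.37254375 ≈ 206.42
  x_F = (0.153000·180 + 0.076500·130 + 0.430875·210 + 0.138375·200) / 0.37254375 = 155.64375 / 0.37254375 ≈ 417.79
  x_G = (0.360000·180 + 0.180000·130 + 0.137250·210 + 0.763875·200) / 0.37254375 = 269.7975 / 0.37254375 ≈ 724.20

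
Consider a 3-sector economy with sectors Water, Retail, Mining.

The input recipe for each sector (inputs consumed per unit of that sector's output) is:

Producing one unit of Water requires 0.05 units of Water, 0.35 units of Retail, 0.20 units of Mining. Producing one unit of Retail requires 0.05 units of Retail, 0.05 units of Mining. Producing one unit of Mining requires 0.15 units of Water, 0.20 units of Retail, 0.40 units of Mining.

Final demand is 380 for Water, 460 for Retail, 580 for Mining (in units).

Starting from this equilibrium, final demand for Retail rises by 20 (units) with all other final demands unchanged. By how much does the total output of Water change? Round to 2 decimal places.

Δx_W = 0.30

I − A =
  [   0.95     0.00    -0.15]
  [  -0.35     0.95    -0.20]
  [  -0.20    -0.05     0.60]
Cofactors of I−A, C_ij = (−1)^(i+j)·(minor ij) (rows/columns in the sector order above):
  C_11 = (0.95)(0.60) − (-0.20)(-0.05) = 0.5600
  C_12 = −[(-0.35)(0.60) − (-0.20)(-0.20)] = 0.2500
  C_13 = (-0.35)(-0.05) − (0.95)(-0.20) = 0.2075
  C_21 = −[(0.00)(0.60) − (-0.15)(-0.05)] = 0.0075
  C_22 = (0.95)(0.60) − (-0.15)(-0.20) = 0.5400
  C_23 = −[(0.95)(-0.05) − (0.00)(-0.20)] = 0.0475
  C_31 = (0.00)(-0.20) − (-0.15)(0.95) = 0.1425
  C_32 = −[(0.95)(-0.20) − (-0.15)(-0.35)] = 0.2425
  C_33 = (0.95)(0.95) − (0.00)(-0.35) = 0.9025
det(I−A) = Σ_j (I−A)_1j·C_1j = (0.95)(0.5600) + (0.00)(0.2500) + (-0.15)(0.2075) = 0.500875
adj(I−A) = Cᵀ =
  [ 0.5600   0.0075   0.1425]
  [ 0.2500   0.5400   0.2425]
  [ 0.2075   0.0475   0.9025]
(I − A)⁻¹ = adj(I−A) / det(I−A) ≈
  [   1.1180     0.0150     0.2845]
  [   0.4991     1.0781     0.4842]
  [   0.4143     0.0948     1.8018]
Δx = (I − A)⁻¹ Δd with Δd having +20 in the Retail component and 0 elsewhere.
So Δx_W = L_WR · (+20), where L_WR = adj(I−A)_WR / det(I−A) = 0.0075 / 0.500875.
Δx_W = 0.0075 × (+20) / 0.500875 = 0.15 / 0.500875 ≈ 0.30.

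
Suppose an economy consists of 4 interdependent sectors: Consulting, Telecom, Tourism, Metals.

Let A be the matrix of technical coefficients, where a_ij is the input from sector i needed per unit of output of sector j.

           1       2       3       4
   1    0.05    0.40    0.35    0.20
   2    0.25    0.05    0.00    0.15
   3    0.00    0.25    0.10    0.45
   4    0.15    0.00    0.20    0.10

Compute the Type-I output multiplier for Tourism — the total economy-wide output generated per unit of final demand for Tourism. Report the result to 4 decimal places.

I − A =
  [   0.95    -0.40    -0.35    -0.20]
  [  -0.25     0.95     0.00    -0.15]
  [   0.00    -0.25     0.90    -0.45]
  [  -0.15     0.00    -0.20     0.90]
Compute the cofactors C_ij = (−1)^(i+j)·(3×3 minor ij) of I−A; the adjugate is their transpose:
adj(I−A) = Cᵀ =
  [ 0.676500   0.376750   0.349250   0.387750]
  [ 0.200250   0.633375   0.125125   0.212625]
  [ 0.126000   0.233250   0.684750   0.409250]
  [ 0.140750   0.114625   0.210375   0.700375]
det(I−A) = Σ_j (I−A)_1j·C_1j = (0.95)(0.676500) + (-0.40)(0.200250) + (-0.35)(0.126000) + (-0.20)(0.140750) = 0.490325
(I − A)⁻¹ = adj(I−A) / det(I−A) ≈
  [   1.37970     0.76837     0.71228     0.79080]
  [   0.40840     1.29175     0.25519     0.43364]
  [   0.25697     0.47570     1.39652     0.83465]
  [   0.28705     0.23377     0.42905     1.42839]
The output multiplier for sector j is the column-j sum of the Leontief inverse (I − A)⁻¹ = adj(I−A) / det(I−A).
Column 3 of adj(I−A): (0.349250, 0.125125, 0.684750, 0.210375); det(I−A) = 0.490325.
m_3 = (0.349250 + 0.125125 + 0.684750 + 0.210375) / 0.490325 = 1.3695 / 0.490325 ≈ 2.7930.

m_3 = 2.7930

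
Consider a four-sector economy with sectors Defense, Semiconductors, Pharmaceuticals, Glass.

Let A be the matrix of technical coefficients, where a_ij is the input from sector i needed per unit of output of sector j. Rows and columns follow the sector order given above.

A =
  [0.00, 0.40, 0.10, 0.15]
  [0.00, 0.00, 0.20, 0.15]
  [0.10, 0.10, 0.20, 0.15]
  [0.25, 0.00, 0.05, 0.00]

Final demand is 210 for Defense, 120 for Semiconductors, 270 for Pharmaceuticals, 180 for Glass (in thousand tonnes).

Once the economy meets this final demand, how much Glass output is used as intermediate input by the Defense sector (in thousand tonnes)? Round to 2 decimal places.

z_GD = 102.11

I − A =
  [   1.00    -0.40    -0.10    -0.15]
  [   0.00     1.00    -0.20    -0.15]
  [  -0.10    -0.10     0.80    -0.15]
  [  -0.25     0.00    -0.05     1.00]
Compute the cofactors C_ij = (−1)^(i+j)·(3×3 minor ij) of I−A; the adjugate is their transpose:
adj(I−A) = Cᵀ =
  [ 0.77175   0.32775   0.19050   0.19350]
  [ 0.05825   0.74800   0.20375   0.15150]
  [ 0.14125   0.15125   0.94750   0.18600]
  [ 0.20000   0.08950   0.09500   0.76200]
det(I−A) = Σ_j (I−A)_1j·C_1j = (1.00)(0.77175) + (-0.40)(0.05825) + (-0.10)(0.14125) + (-0.15)(0.20000) = 0.704325
(I − A)⁻¹ = adj(I−A) / det(I−A) ≈
  [   1.0957     0.4653     0.2705     0.2747]
  [   0.0827     1.0620     0.2893     0.2151]
  [   0.2005     0.2147     1.3453     0.2641]
  [   0.2840     0.1271     0.1349     1.0819]
First solve x = (I − A)⁻¹ d = adj(I−A)·d / det(I−A); in particular x_D = (0.77175·210 + 0.32775·120 + 0.19050·270 + 0.19350·180) / 0.704325 = 287.6625 / 0.704325 ≈ 408.4230.
Intermediate flow from G to D: z_GD = a_GD · x_D = 0.25 × 287.6625 / 0.704325 = 71.915625 / 0.704325 ≈ 102.11.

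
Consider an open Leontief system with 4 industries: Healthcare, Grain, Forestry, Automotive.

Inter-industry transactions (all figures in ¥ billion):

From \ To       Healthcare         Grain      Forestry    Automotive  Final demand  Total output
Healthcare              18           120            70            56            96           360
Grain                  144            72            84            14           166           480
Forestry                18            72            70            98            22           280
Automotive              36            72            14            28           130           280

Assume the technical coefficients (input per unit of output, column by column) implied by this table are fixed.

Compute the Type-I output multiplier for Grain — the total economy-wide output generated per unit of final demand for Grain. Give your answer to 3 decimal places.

m_2 = 3.392

Technical coefficients a_ij = z_ij / X_j:
  a_11 = 18/360 = 0.05, a_21 = 144/360 = 0.40, a_31 = 18/360 = 0.05, a_41 = 36/360 = 0.10
  a_12 = 120/480 = 0.25, a_22 = 72/480 = 0.15, a_32 = 72/480 = 0.15, a_42 = 72/480 = 0.15
  a_13 = 70/280 = 0.25, a_23 = 84/280 = 0.30, a_33 = 70/280 = 0.25, a_43 = 14/280 = 0.05
  a_14 = 56/280 = 0.20, a_24 = 14/280 = 0.05, a_34 = 98/280 = 0.35, a_44 = 28/280 = 0.10
I − A =
  [   0.95    -0.25    -0.25    -0.20]
  [  -0.40     0.85    -0.30    -0.05]
  [  -0.05    -0.15     0.75    -0.35]
  [  -0.10    -0.15    -0.05     0.90]
Compute the cofactors C_ij = (−1)^(i+j)·(3×3 minor ij) of I−A; the adjugate is their transpose:
adj(I−A) = Cᵀ =
  [ 0.496625   0.235250   0.275000   0.230375]
  [ 0.290875   0.589125   0.348125   0.232750]
  [ 0.143375   0.196625   0.599375   0.275875]
  [ 0.111625   0.135250   0.121875   0.458500]
det(I−A) = Σ_j (I−A)_1j·C_1j = (0.95)(0.496625) + (-0.25)(0.290875) + (-0.25)(0.143375) + (-0.20)(0.111625) = 0.34090625
(I − A)⁻¹ = adj(I−A) / det(I−A) ≈
  [   1.4568     0.6901     0.8067     0.6758]
  [   0.8532     1.7281     1.0212     0.6827]
  [   0.4206     0.5768     1.7582     0.8092]
  [   0.3274     0.3967     0.3575     1.3449]
The output multiplier for sector j is the column-j sum of the Leontief inverse (I − A)⁻¹ = adj(I−A) / det(I−A).
Column 2 of adj(I−A): (0.235250, 0.589125, 0.196625, 0.135250); det(I−A) = 0.34090625.
m_2 = (0.235250 + 0.589125 + 0.196625 + 0.135250) / 0.34090625 = 1.15625 / 0.34090625 ≈ 3.392.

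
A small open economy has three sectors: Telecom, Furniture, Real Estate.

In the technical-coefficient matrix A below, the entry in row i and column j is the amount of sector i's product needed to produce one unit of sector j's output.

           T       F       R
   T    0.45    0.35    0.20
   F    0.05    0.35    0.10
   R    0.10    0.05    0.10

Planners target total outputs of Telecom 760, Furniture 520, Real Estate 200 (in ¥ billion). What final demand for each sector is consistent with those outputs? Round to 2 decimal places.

d_T = 196.00, d_F = 280.00, d_R = 78.00

I − A =
  [   0.55    -0.35    -0.20]
  [  -0.05     0.65    -0.10]
  [  -0.10    -0.05     0.90]
d = (I − A) x:
  d_T = (+0.55)·760 + (-0.35)·520 + (-0.20)·200 = 196.00
  d_F = (-0.05)·760 + (+0.65)·520 + (-0.10)·200 = 280.00
  d_R = (-0.10)·760 + (-0.05)·520 + (+0.90)·200 = 78.00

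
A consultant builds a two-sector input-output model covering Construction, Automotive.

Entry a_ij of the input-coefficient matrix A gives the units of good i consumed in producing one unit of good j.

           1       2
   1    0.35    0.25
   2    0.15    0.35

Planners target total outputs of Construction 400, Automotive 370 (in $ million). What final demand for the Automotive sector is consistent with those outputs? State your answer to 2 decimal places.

I − A =
  [   0.65    -0.25]
  [  -0.15     0.65]
d = (I − A) x:
  d_1 = (+0.65)·400 + (-0.25)·370 = 167.50
  d_2 = (-0.15)·400 + (+0.65)·370 = 180.50

d_2 = 180.50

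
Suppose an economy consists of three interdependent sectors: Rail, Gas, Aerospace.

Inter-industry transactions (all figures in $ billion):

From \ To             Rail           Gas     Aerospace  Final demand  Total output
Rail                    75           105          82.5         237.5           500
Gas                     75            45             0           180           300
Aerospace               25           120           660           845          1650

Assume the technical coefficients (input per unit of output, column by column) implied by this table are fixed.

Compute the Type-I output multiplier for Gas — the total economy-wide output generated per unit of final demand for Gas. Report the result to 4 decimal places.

m_G = 2.7591

Technical coefficients a_ij = z_ij / X_j:
  a_RR = 75/500 = 0.15, a_GR = 75/500 = 0.15, a_AR = 25/500 = 0.05
  a_RG = 105/300 = 0.35, a_GG = 45/300 = 0.15, a_AG = 120/300 = 0.40
  a_RA = 82.5/1650 = 0.05, a_GA = 0/1650 = 0.00, a_AA = 660/1650 = 0.40
I − A =
  [   0.85    -0.35    -0.05]
  [  -0.15     0.85     0.00]
  [  -0.05    -0.40     0.60]
Cofactors of I−A, C_ij = (−1)^(i+j)·(minor ij) (rows/columns in the sector order above):
  C_11 = (0.85)(0.60) − (0.00)(-0.40) = 0.5100
  C_12 = −[(-0.15)(0.60) − (0.00)(-0.05)] = 0.0900
  C_13 = (-0.15)(-0.40) − (0.85)(-0.05) = 0.1025
  C_21 = −[(-0.35)(0.60) − (-0.05)(-0.40)] = 0.2300
  C_22 = (0.85)(0.60) − (-0.05)(-0.05) = 0.5075
  C_23 = −[(0.85)(-0.40) − (-0.35)(-0.05)] = 0.3575
  C_31 = (-0.35)(0.00) − (-0.05)(0.85) = 0.0425
  C_32 = −[(0.85)(0.00) − (-0.05)(-0.15)] = 0.0075
  C_33 = (0.85)(0.85) − (-0.35)(-0.15) = 0.6700
det(I−A) = Σ_j (I−A)_1j·C_1j = (0.85)(0.5100) + (-0.35)(0.0900) + (-0.05)(0.1025) = 0.396875
adj(I−A) = Cᵀ =
  [ 0.5100   0.2300   0.0425]
  [ 0.0900   0.5075   0.0075]
  [ 0.1025   0.3575   0.6700]
(I − A)⁻¹ = adj(I−A) / det(I−A) ≈
  [   1.28504     0.57953     0.10709]
  [   0.22677     1.27874     0.01890]
  [   0.25827     0.90079     1.68819]
The output multiplier for sector j is the column-j sum of the Leontief inverse (I − A)⁻¹ = adj(I−A) / det(I−A).
Column G of adj(I−A): (0.2300, 0.5075, 0.3575); det(I−A) = 0.396875.
m_G = (0.2300 + 0.5075 + 0.3575) / 0.396875 = 1.095 / 0.396875 ≈ 2.7591.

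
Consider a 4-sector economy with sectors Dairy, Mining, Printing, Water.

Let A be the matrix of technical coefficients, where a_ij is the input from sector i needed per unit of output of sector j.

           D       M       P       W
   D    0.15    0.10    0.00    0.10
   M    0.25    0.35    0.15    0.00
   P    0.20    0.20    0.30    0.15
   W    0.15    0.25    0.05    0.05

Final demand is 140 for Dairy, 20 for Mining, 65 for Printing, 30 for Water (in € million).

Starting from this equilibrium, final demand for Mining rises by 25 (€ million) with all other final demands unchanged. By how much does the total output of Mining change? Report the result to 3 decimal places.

Δx_M = 45.277

I − A =
  [   0.85    -0.10     0.00    -0.10]
  [  -0.25     0.65    -0.15     0.00]
  [  -0.20    -0.20     0.70    -0.15]
  [  -0.15    -0.25    -0.05     0.95]
Compute the cofactors C_ij = (−1)^(i+j)·(3×3 minor ij) of I−A; the adjugate is their transpose:
adj(I−A) = Cᵀ =
  [ 0.393250   0.084250   0.021250   0.044750]
  [ 0.196250   0.547375   0.120125   0.039625]
  [ 0.195000   0.216625   0.485125   0.097125]
  [ 0.124000   0.168750   0.060500   0.340750]
det(I−A) = Σ_j (I−A)_1j·C_1j = (0.85)(0.393250) + (-0.10)(0.196250) + (0.00)(0.195000) + (-0.10)(0.124000) = 0.3022375
(I − A)⁻¹ = adj(I−A) / det(I−A) ≈
  [   1.3011     0.2788     0.0703     0.1481]
  [   0.6493     1.8111     0.3975     0.1311]
  [   0.6452     0.7167     1.6051     0.3214]
  [   0.4103     0.5583     0.2002     1.1274]
Δx = (I − A)⁻¹ Δd with Δd having +25 in the Mining component and 0 elsewhere.
So Δx_M = L_MM · (+25), where L_MM = adj(I−A)_MM / det(I−A) = 0.547375 / 0.3022375.
Δx_M = 0.547375 × (+25) / 0.3022375 = 13.684375 / 0.3022375 ≈ 45.277.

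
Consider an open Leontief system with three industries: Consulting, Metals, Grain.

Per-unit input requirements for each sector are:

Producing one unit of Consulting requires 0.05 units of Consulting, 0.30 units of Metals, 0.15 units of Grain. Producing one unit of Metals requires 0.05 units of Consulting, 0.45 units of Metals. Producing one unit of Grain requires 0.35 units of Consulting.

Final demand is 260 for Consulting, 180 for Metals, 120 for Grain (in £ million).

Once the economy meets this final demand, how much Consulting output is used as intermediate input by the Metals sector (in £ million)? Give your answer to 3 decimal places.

z_CM = 26.341

I − A =
  [   0.95    -0.05    -0.35]
  [  -0.30     0.55     0.00]
  [  -0.15     0.00     1.00]
Cofactors of I−A, C_ij = (−1)^(i+j)·(minor ij) (rows/columns in the sector order above):
  C_11 = (0.55)(1.00) − (0.00)(0.00) = 0.5500
  C_12 = −[(-0.30)(1.00) − (0.00)(-0.15)] = 0.3000
  C_13 = (-0.30)(0.00) − (0.55)(-0.15) = 0.0825
  C_21 = −[(-0.05)(1.00) − (-0.35)(0.00)] = 0.0500
  C_22 = (0.95)(1.00) − (-0.35)(-0.15) = 0.8975
  C_23 = −[(0.95)(0.00) − (-0.05)(-0.15)] = 0.0075
  C_31 = (-0.05)(0.00) − (-0.35)(0.55) = 0.1925
  C_32 = −[(0.95)(0.00) − (-0.35)(-0.30)] = 0.1050
  C_33 = (0.95)(0.55) − (-0.05)(-0.30) = 0.5075
det(I−A) = Σ_j (I−A)_1j·C_1j = (0.95)(0.5500) + (-0.05)(0.3000) + (-0.35)(0.0825) = 0.478625
adj(I−A) = Cᵀ =
  [ 0.5500   0.0500   0.1925]
  [ 0.3000   0.8975   0.1050]
  [ 0.0825   0.0075   0.5075]
(I − A)⁻¹ = adj(I−A) / det(I−A) ≈
  [   1.1491     0.1045     0.4022]
  [   0.6268     1.8752     0.2194]
  [   0.1724     0.0157     1.0603]
First solve x = (I − A)⁻¹ d = adj(I−A)·d / det(I−A); in particular x_M = (0.3000·260 + 0.8975·180 + 0.1050·120) / 0.478625 = 252.15 / 0.478625 ≈ 526.82162.
Intermediate flow from C to M: z_CM = a_CM · x_M = 0.05 × 252.15 / 0.478625 = 12.6075 / 0.478625 ≈ 26.341.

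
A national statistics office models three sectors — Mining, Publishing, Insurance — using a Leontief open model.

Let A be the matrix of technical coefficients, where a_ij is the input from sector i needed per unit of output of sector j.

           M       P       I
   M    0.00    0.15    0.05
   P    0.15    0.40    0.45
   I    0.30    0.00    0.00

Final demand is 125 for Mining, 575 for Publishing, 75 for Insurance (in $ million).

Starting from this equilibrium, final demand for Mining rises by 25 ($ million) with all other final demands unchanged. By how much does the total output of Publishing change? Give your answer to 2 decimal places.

I − A =
  [   1.00    -0.15    -0.05]
  [  -0.15     0.60    -0.45]
  [  -0.30     0.00     1.00]
Cofactors of I−A, C_ij = (−1)^(i+j)·(minor ij) (rows/columns in the sector order above):
  C_11 = (0.60)(1.00) − (-0.45)(0.00) = 0.6000
  C_12 = −[(-0.15)(1.00) − (-0.45)(-0.30)] = 0.2850
  C_13 = (-0.15)(0.00) − (0.60)(-0.30) = 0.1800
  C_21 = −[(-0.15)(1.00) − (-0.05)(0.00)] = 0.1500
  C_22 = (1.00)(1.00) − (-0.05)(-0.30) = 0.9850
  C_23 = −[(1.00)(0.00) − (-0.15)(-0.30)] = 0.0450
  C_31 = (-0.15)(-0.45) − (-0.05)(0.60) = 0.0975
  C_32 = −[(1.00)(-0.45) − (-0.05)(-0.15)] = 0.4575
  C_33 = (1.00)(0.60) − (-0.15)(-0.15) = 0.5775
det(I−A) = Σ_j (I−A)_1j·C_1j = (1.00)(0.6000) + (-0.15)(0.2850) + (-0.05)(0.1800) = 0.54825
adj(I−A) = Cᵀ =
  [ 0.6000   0.1500   0.0975]
  [ 0.2850   0.9850   0.4575]
  [ 0.1800   0.0450   0.5775]
(I − A)⁻¹ = adj(I−A) / det(I−A) ≈
  [   1.0944     0.2736     0.1778]
  [   0.5198     1.7966     0.8345]
  [   0.3283     0.0821     1.0534]
Δx = (I − A)⁻¹ Δd with Δd having +25 in the Mining component and 0 elsewhere.
So Δx_P = L_PM · (+25), where L_PM = adj(I−A)_PM / det(I−A) = 0.2850 / 0.54825.
Δx_P = 0.2850 × (+25) / 0.54825 = 7.125 / 0.54825 ≈ 13.00.

Δx_P = 13.00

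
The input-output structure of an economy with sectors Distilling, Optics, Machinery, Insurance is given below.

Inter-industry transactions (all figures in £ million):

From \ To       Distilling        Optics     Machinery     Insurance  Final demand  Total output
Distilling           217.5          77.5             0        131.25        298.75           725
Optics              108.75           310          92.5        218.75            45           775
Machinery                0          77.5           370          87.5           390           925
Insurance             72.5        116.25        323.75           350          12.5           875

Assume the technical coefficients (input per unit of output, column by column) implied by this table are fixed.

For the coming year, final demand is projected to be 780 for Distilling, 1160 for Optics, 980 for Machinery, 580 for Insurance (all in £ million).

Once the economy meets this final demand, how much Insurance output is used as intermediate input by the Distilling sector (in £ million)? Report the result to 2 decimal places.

Technical coefficients a_ij = z_ij / X_j:
  a_11 = 217.5/725 = 0.30, a_21 = 108.75/725 = 0.15, a_31 = 0/725 = 0.00, a_41 = 72.5/725 = 0.10
  a_12 = 77.5/775 = 0.10, a_22 = 310/775 = 0.40, a_32 = 77.5/775 = 0.10, a_42 = 116.25/775 = 0.15
  a_13 = 0/925 = 0.00, a_23 = 92.5/925 = 0.10, a_33 = 370/925 = 0.40, a_43 = 323.75/925 = 0.35
  a_14 = 131.25/875 = 0.15, a_24 = 218.75/875 = 0.25, a_34 = 87.5/875 = 0.10, a_44 = 350/875 = 0.40
I − A =
  [   0.70    -0.10     0.00    -0.15]
  [  -0.15     0.60    -0.10    -0.25]
  [   0.00    -0.10     0.60    -0.10]
  [  -0.10    -0.15    -0.35     0.60]
Compute the cofactors C_ij = (−1)^(i+j)·(3×3 minor ij) of I−A; the adjugate is their transpose:
adj(I−A) = Cᵀ =
  [ 0.156250   0.051250   0.048500   0.068500]
  [ 0.064750   0.218500   0.109625   0.125500]
  [ 0.019750   0.052000   0.201875   0.060250]
  [ 0.053750   0.093500   0.153250   0.236000]
det(I−A) = Σ_j (I−A)_1j·C_1j = (0.70)(0.156250) + (-0.10)(0.064750) + (0.00)(0.019750) + (-0.15)(0.053750) = 0.0948375
(I − A)⁻¹ = adj(I−A) / det(I−A) ≈
  [   1.6476     0.5404     0.5114     0.7223]
  [   0.6827     2.3039     1.1559     1.3233]
  [   0.2083     0.5483     2.1286     0.6353]
  [   0.5668     0.9859     1.6159     2.4885]
First solve x = (I − A)⁻¹ d = adj(I−A)·d / det(I−A); in particular x_1 = (0.156250·780 + 0.051250·1160 + 0.048500·980 + 0.068500·580) / 0.0948375 = 268.585 / 0.0948375 ≈ 2832.0548.
Intermediate flow from 4 to 1: z_41 = a_41 · x_1 = 0.10 × 268.585 / 0.0948375 = 26.8585 / 0.0948375 ≈ 283.21.

z_41 = 283.21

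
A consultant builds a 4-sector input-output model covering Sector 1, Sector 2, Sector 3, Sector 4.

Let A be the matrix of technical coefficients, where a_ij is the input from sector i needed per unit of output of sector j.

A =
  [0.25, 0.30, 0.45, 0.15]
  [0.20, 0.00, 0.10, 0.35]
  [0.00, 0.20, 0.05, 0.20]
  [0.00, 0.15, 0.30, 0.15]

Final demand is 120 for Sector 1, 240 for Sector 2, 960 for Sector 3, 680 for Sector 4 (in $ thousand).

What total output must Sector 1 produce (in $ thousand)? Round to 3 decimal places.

I − A =
  [   0.75    -0.30    -0.45    -0.15]
  [  -0.20     1.00    -0.10    -0.35]
  [   0.00    -0.20     0.95    -0.20]
  [   0.00    -0.15    -0.30     0.85]
Compute the cofactors C_ij = (−1)^(i+j)·(3×3 minor ij) of I−A; the adjugate is their transpose:
adj(I−A) = Cᵀ =
  [ 0.656625   0.344625   0.463125   0.366750]
  [ 0.149500   0.560625   0.228000   0.310875]
  [ 0.040000   0.150000   0.542625   0.196500]
  [ 0.040500   0.151875   0.231750   0.622500]
det(I−A) = Σ_j (I−A)_1j·C_1j = (0.75)(0.656625) + (-0.30)(0.149500) + (-0.45)(0.040000) + (-0.15)(0.040500) = 0.42354375
(I − A)⁻¹ = adj(I−A) / det(I−A) ≈
  [   1.5503     0.8137     1.0935     0.8659]
  [   0.3530     1.3237     0.5383     0.7340]
  [   0.0944     0.3542     1.2812     0.4639]
  [   0.0956     0.3586     0.5472     1.4697]
x = (I − A)⁻¹ d = adj(I−A)·d / det(I−A), with det(I−A) = 0.42354375:
  x_1 = (0.656625·120 + 0.344625·240 + 0.463125·960 + 0.366750·680) / 0.42354375 = 855.495 / 0.42354375 ≈ 2019.850
  x_2 = (0.149500·120 + 0.560625·240 + 0.228000·960 + 0.310875·680) / 0.42354375 = 582.765 / 0.42354375 ≈ 1375.926
  x_3 = (0.040000·120 + 0.150000·240 + 0.542625·960 + 0.196500·680) / 0.42354375 = 695.34 / 0.42354375 ≈ 1641.719
  x_4 = (0.040500·120 + 0.151875·240 + 0.231750·960 + 0.622500·680) / 0.42354375 = 687.09 / 0.42354375 ≈ 1622.241

x_1 = 2019.850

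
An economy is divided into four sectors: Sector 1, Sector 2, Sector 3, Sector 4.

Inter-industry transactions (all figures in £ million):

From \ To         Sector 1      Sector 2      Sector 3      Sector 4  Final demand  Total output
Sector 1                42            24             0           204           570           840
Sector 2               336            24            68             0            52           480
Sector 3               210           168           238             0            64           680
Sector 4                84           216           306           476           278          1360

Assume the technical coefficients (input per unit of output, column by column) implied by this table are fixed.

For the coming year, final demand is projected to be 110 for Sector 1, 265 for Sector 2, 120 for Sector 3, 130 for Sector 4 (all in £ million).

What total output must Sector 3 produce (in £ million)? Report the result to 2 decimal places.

x_3 = 541.27

Technical coefficients a_ij = z_ij / X_j:
  a_11 = 42/840 = 0.05, a_21 = 336/840 = 0.40, a_31 = 210/840 = 0.25, a_41 = 84/840 = 0.10
  a_12 = 24/480 = 0.05, a_22 = 24/480 = 0.05, a_32 = 168/480 = 0.35, a_42 = 216/480 = 0.45
  a_13 = 0/680 = 0.00, a_23 = 68/680 = 0.10, a_33 = 238/680 = 0.35, a_43 = 306/680 = 0.45
  a_14 = 204/1360 = 0.15, a_24 = 0/1360 = 0.00, a_34 = 0/1360 = 0.00, a_44 = 476/1360 = 0.35
I − A =
  [   0.95    -0.05     0.00    -0.15]
  [  -0.40     0.95    -0.10     0.00]
  [  -0.25    -0.35     0.65     0.00]
  [  -0.10    -0.45    -0.45     0.65]
Compute the cofactors C_ij = (−1)^(i+j)·(3×3 minor ij) of I−A; the adjugate is their transpose:
adj(I−A) = Cᵀ =
  [ 0.378625   0.088625   0.074125   0.087375]
  [ 0.185250   0.374750   0.087250   0.042750]
  [ 0.245375   0.235875   0.532375   0.056625]
  [ 0.356375   0.436375   0.440375   0.539125]
det(I−A) = Σ_j (I−A)_1j·C_1j = (0.95)(0.378625) + (-0.05)(0.185250) + (0.00)(0.245375) + (-0.15)(0.356375) = 0.296975
(I − A)⁻¹ = adj(I−A) / det(I−A) ≈
  [   1.2749     0.2984     0.2496     0.2942]
  [   0.6238     1.2619     0.2938     0.1440]
  [   0.8262     0.7943     1.7927     0.1907]
  [   1.2000     1.4694     1.4829     1.8154]
x = (I − A)⁻¹ d = adj(I−A)·d / det(I−A), with det(I−A) = 0.296975:
  x_1 = (0.378625·110 + 0.088625·265 + 0.074125·120 + 0.087375·130) / 0.296975 = 85.388125 / 0.296975 ≈ 287.53
  x_2 = (0.185250·110 + 0.374750·265 + 0.087250·120 + 0.042750·130) / 0.296975 = 135.71375 / 0.296975 ≈ 456.99
  x_3 = (0.245375·110 + 0.235875·265 + 0.532375·120 + 0.056625·130) / 0.296975 = 160.744375 / 0.296975 ≈ 541.27
  x_4 = (0.356375·110 + 0.436375·265 + 0.440375·120 + 0.539125·130) / 0.296975 = 277.771875 / 0.296975 ≈ 935.34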